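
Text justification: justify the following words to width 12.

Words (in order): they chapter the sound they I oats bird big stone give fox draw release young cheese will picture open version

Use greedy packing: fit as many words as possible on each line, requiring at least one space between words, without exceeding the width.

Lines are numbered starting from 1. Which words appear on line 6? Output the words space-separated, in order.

Answer: fox draw

Derivation:
Line 1: ['they', 'chapter'] (min_width=12, slack=0)
Line 2: ['the', 'sound'] (min_width=9, slack=3)
Line 3: ['they', 'I', 'oats'] (min_width=11, slack=1)
Line 4: ['bird', 'big'] (min_width=8, slack=4)
Line 5: ['stone', 'give'] (min_width=10, slack=2)
Line 6: ['fox', 'draw'] (min_width=8, slack=4)
Line 7: ['release'] (min_width=7, slack=5)
Line 8: ['young', 'cheese'] (min_width=12, slack=0)
Line 9: ['will', 'picture'] (min_width=12, slack=0)
Line 10: ['open', 'version'] (min_width=12, slack=0)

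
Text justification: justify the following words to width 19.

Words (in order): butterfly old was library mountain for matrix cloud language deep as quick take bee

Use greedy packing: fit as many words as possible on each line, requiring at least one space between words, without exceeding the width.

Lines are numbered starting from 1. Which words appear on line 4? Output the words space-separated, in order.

Answer: language deep as

Derivation:
Line 1: ['butterfly', 'old', 'was'] (min_width=17, slack=2)
Line 2: ['library', 'mountain'] (min_width=16, slack=3)
Line 3: ['for', 'matrix', 'cloud'] (min_width=16, slack=3)
Line 4: ['language', 'deep', 'as'] (min_width=16, slack=3)
Line 5: ['quick', 'take', 'bee'] (min_width=14, slack=5)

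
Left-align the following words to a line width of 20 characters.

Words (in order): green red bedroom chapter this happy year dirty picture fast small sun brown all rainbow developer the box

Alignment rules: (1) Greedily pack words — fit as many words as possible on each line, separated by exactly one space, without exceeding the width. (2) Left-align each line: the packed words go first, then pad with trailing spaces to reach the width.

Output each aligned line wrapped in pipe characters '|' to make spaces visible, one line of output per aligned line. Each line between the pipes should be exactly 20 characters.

Answer: |green red bedroom   |
|chapter this happy  |
|year dirty picture  |
|fast small sun brown|
|all rainbow         |
|developer the box   |

Derivation:
Line 1: ['green', 'red', 'bedroom'] (min_width=17, slack=3)
Line 2: ['chapter', 'this', 'happy'] (min_width=18, slack=2)
Line 3: ['year', 'dirty', 'picture'] (min_width=18, slack=2)
Line 4: ['fast', 'small', 'sun', 'brown'] (min_width=20, slack=0)
Line 5: ['all', 'rainbow'] (min_width=11, slack=9)
Line 6: ['developer', 'the', 'box'] (min_width=17, slack=3)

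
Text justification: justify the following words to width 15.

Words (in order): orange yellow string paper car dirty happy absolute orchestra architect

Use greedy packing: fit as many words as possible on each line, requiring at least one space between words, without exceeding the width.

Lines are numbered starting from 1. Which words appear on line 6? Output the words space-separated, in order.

Answer: architect

Derivation:
Line 1: ['orange', 'yellow'] (min_width=13, slack=2)
Line 2: ['string', 'paper'] (min_width=12, slack=3)
Line 3: ['car', 'dirty', 'happy'] (min_width=15, slack=0)
Line 4: ['absolute'] (min_width=8, slack=7)
Line 5: ['orchestra'] (min_width=9, slack=6)
Line 6: ['architect'] (min_width=9, slack=6)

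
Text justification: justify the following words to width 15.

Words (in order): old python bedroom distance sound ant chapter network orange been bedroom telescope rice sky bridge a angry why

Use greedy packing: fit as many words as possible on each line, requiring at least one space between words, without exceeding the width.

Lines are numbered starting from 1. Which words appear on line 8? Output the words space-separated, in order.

Answer: sky bridge a

Derivation:
Line 1: ['old', 'python'] (min_width=10, slack=5)
Line 2: ['bedroom'] (min_width=7, slack=8)
Line 3: ['distance', 'sound'] (min_width=14, slack=1)
Line 4: ['ant', 'chapter'] (min_width=11, slack=4)
Line 5: ['network', 'orange'] (min_width=14, slack=1)
Line 6: ['been', 'bedroom'] (min_width=12, slack=3)
Line 7: ['telescope', 'rice'] (min_width=14, slack=1)
Line 8: ['sky', 'bridge', 'a'] (min_width=12, slack=3)
Line 9: ['angry', 'why'] (min_width=9, slack=6)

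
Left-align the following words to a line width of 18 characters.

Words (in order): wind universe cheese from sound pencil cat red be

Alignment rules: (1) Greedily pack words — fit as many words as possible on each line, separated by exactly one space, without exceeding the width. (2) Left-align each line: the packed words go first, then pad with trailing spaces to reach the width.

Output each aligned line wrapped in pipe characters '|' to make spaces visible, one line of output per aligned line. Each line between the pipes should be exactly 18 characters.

Line 1: ['wind', 'universe'] (min_width=13, slack=5)
Line 2: ['cheese', 'from', 'sound'] (min_width=17, slack=1)
Line 3: ['pencil', 'cat', 'red', 'be'] (min_width=17, slack=1)

Answer: |wind universe     |
|cheese from sound |
|pencil cat red be |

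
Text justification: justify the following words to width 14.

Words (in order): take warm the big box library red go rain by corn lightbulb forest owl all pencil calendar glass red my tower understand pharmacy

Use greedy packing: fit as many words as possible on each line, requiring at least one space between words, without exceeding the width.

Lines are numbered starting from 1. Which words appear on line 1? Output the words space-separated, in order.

Line 1: ['take', 'warm', 'the'] (min_width=13, slack=1)
Line 2: ['big', 'box'] (min_width=7, slack=7)
Line 3: ['library', 'red', 'go'] (min_width=14, slack=0)
Line 4: ['rain', 'by', 'corn'] (min_width=12, slack=2)
Line 5: ['lightbulb'] (min_width=9, slack=5)
Line 6: ['forest', 'owl', 'all'] (min_width=14, slack=0)
Line 7: ['pencil'] (min_width=6, slack=8)
Line 8: ['calendar', 'glass'] (min_width=14, slack=0)
Line 9: ['red', 'my', 'tower'] (min_width=12, slack=2)
Line 10: ['understand'] (min_width=10, slack=4)
Line 11: ['pharmacy'] (min_width=8, slack=6)

Answer: take warm the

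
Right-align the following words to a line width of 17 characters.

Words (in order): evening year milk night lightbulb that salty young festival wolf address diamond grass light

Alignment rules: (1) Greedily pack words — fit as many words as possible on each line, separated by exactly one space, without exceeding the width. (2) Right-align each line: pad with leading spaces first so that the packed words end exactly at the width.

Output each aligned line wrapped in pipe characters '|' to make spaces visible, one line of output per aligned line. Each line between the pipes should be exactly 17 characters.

Answer: |evening year milk|
|  night lightbulb|
| that salty young|
|    festival wolf|
|  address diamond|
|      grass light|

Derivation:
Line 1: ['evening', 'year', 'milk'] (min_width=17, slack=0)
Line 2: ['night', 'lightbulb'] (min_width=15, slack=2)
Line 3: ['that', 'salty', 'young'] (min_width=16, slack=1)
Line 4: ['festival', 'wolf'] (min_width=13, slack=4)
Line 5: ['address', 'diamond'] (min_width=15, slack=2)
Line 6: ['grass', 'light'] (min_width=11, slack=6)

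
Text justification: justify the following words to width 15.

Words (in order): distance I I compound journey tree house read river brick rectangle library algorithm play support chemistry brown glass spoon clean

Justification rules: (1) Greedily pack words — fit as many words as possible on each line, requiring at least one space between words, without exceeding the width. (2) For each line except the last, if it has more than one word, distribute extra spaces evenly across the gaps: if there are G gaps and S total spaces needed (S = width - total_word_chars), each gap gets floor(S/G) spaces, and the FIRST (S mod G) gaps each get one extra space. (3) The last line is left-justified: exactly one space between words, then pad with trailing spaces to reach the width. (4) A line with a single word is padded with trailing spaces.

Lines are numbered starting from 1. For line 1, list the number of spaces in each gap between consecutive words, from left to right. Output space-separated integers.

Answer: 3 2

Derivation:
Line 1: ['distance', 'I', 'I'] (min_width=12, slack=3)
Line 2: ['compound'] (min_width=8, slack=7)
Line 3: ['journey', 'tree'] (min_width=12, slack=3)
Line 4: ['house', 'read'] (min_width=10, slack=5)
Line 5: ['river', 'brick'] (min_width=11, slack=4)
Line 6: ['rectangle'] (min_width=9, slack=6)
Line 7: ['library'] (min_width=7, slack=8)
Line 8: ['algorithm', 'play'] (min_width=14, slack=1)
Line 9: ['support'] (min_width=7, slack=8)
Line 10: ['chemistry', 'brown'] (min_width=15, slack=0)
Line 11: ['glass', 'spoon'] (min_width=11, slack=4)
Line 12: ['clean'] (min_width=5, slack=10)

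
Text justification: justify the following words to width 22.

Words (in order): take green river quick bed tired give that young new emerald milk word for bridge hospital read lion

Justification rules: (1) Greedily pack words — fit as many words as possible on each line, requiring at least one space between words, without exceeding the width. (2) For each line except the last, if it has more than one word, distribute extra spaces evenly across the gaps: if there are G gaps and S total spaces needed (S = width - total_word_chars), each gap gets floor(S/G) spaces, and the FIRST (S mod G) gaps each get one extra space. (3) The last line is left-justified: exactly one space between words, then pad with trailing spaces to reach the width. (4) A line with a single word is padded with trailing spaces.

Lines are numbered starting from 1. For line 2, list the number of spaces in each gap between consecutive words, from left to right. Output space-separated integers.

Answer: 2 2 2

Derivation:
Line 1: ['take', 'green', 'river', 'quick'] (min_width=22, slack=0)
Line 2: ['bed', 'tired', 'give', 'that'] (min_width=19, slack=3)
Line 3: ['young', 'new', 'emerald', 'milk'] (min_width=22, slack=0)
Line 4: ['word', 'for', 'bridge'] (min_width=15, slack=7)
Line 5: ['hospital', 'read', 'lion'] (min_width=18, slack=4)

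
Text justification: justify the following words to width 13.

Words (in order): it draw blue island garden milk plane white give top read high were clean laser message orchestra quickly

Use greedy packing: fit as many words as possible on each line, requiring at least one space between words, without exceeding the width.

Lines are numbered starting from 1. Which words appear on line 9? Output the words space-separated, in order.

Answer: quickly

Derivation:
Line 1: ['it', 'draw', 'blue'] (min_width=12, slack=1)
Line 2: ['island', 'garden'] (min_width=13, slack=0)
Line 3: ['milk', 'plane'] (min_width=10, slack=3)
Line 4: ['white', 'give'] (min_width=10, slack=3)
Line 5: ['top', 'read', 'high'] (min_width=13, slack=0)
Line 6: ['were', 'clean'] (min_width=10, slack=3)
Line 7: ['laser', 'message'] (min_width=13, slack=0)
Line 8: ['orchestra'] (min_width=9, slack=4)
Line 9: ['quickly'] (min_width=7, slack=6)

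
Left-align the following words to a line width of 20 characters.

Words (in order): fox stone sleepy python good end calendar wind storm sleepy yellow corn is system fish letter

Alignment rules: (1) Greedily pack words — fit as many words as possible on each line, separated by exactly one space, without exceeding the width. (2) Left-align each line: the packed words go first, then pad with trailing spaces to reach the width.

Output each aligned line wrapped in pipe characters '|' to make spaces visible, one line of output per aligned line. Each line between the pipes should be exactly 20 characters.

Answer: |fox stone sleepy    |
|python good end     |
|calendar wind storm |
|sleepy yellow corn  |
|is system fish      |
|letter              |

Derivation:
Line 1: ['fox', 'stone', 'sleepy'] (min_width=16, slack=4)
Line 2: ['python', 'good', 'end'] (min_width=15, slack=5)
Line 3: ['calendar', 'wind', 'storm'] (min_width=19, slack=1)
Line 4: ['sleepy', 'yellow', 'corn'] (min_width=18, slack=2)
Line 5: ['is', 'system', 'fish'] (min_width=14, slack=6)
Line 6: ['letter'] (min_width=6, slack=14)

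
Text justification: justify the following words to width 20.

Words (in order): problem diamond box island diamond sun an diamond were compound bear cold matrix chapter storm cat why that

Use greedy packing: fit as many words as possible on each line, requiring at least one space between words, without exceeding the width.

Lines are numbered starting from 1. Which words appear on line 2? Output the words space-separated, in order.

Line 1: ['problem', 'diamond', 'box'] (min_width=19, slack=1)
Line 2: ['island', 'diamond', 'sun'] (min_width=18, slack=2)
Line 3: ['an', 'diamond', 'were'] (min_width=15, slack=5)
Line 4: ['compound', 'bear', 'cold'] (min_width=18, slack=2)
Line 5: ['matrix', 'chapter', 'storm'] (min_width=20, slack=0)
Line 6: ['cat', 'why', 'that'] (min_width=12, slack=8)

Answer: island diamond sun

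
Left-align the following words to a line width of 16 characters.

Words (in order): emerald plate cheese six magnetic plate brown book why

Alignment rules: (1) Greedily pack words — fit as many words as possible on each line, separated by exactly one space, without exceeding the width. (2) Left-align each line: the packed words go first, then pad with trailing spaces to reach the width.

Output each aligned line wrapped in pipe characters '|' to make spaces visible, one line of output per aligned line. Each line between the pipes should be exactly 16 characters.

Line 1: ['emerald', 'plate'] (min_width=13, slack=3)
Line 2: ['cheese', 'six'] (min_width=10, slack=6)
Line 3: ['magnetic', 'plate'] (min_width=14, slack=2)
Line 4: ['brown', 'book', 'why'] (min_width=14, slack=2)

Answer: |emerald plate   |
|cheese six      |
|magnetic plate  |
|brown book why  |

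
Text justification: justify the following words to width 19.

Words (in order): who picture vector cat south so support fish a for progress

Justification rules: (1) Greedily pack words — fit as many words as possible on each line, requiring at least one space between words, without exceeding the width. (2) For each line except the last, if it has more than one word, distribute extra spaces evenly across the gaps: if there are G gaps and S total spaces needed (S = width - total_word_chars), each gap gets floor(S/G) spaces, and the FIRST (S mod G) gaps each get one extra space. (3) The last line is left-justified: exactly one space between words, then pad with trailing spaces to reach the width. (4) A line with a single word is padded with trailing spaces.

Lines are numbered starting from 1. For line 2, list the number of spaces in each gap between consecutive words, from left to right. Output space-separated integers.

Line 1: ['who', 'picture', 'vector'] (min_width=18, slack=1)
Line 2: ['cat', 'south', 'so'] (min_width=12, slack=7)
Line 3: ['support', 'fish', 'a', 'for'] (min_width=18, slack=1)
Line 4: ['progress'] (min_width=8, slack=11)

Answer: 5 4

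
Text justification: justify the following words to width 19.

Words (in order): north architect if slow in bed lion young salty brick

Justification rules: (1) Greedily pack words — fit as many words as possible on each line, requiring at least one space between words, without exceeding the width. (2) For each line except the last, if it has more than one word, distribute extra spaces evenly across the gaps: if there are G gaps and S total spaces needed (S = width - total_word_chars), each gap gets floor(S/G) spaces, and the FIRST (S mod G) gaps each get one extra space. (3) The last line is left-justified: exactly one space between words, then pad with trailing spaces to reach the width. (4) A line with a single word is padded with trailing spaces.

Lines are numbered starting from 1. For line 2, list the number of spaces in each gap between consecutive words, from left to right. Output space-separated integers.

Line 1: ['north', 'architect', 'if'] (min_width=18, slack=1)
Line 2: ['slow', 'in', 'bed', 'lion'] (min_width=16, slack=3)
Line 3: ['young', 'salty', 'brick'] (min_width=17, slack=2)

Answer: 2 2 2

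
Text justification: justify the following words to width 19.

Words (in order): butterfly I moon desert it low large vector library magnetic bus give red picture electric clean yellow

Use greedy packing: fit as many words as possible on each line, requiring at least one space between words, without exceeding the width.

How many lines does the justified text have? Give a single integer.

Answer: 7

Derivation:
Line 1: ['butterfly', 'I', 'moon'] (min_width=16, slack=3)
Line 2: ['desert', 'it', 'low', 'large'] (min_width=19, slack=0)
Line 3: ['vector', 'library'] (min_width=14, slack=5)
Line 4: ['magnetic', 'bus', 'give'] (min_width=17, slack=2)
Line 5: ['red', 'picture'] (min_width=11, slack=8)
Line 6: ['electric', 'clean'] (min_width=14, slack=5)
Line 7: ['yellow'] (min_width=6, slack=13)
Total lines: 7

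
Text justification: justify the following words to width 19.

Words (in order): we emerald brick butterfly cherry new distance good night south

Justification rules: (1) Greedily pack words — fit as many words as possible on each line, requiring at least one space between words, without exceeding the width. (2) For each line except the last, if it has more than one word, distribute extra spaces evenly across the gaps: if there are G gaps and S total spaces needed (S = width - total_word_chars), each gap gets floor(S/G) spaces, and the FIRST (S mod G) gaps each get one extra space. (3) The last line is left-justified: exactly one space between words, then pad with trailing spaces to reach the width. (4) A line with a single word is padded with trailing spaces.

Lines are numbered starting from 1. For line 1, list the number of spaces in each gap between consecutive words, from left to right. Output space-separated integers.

Answer: 3 2

Derivation:
Line 1: ['we', 'emerald', 'brick'] (min_width=16, slack=3)
Line 2: ['butterfly', 'cherry'] (min_width=16, slack=3)
Line 3: ['new', 'distance', 'good'] (min_width=17, slack=2)
Line 4: ['night', 'south'] (min_width=11, slack=8)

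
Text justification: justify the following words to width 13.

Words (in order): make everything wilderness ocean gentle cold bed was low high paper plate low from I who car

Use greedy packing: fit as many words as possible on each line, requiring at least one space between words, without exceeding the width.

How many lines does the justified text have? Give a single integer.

Line 1: ['make'] (min_width=4, slack=9)
Line 2: ['everything'] (min_width=10, slack=3)
Line 3: ['wilderness'] (min_width=10, slack=3)
Line 4: ['ocean', 'gentle'] (min_width=12, slack=1)
Line 5: ['cold', 'bed', 'was'] (min_width=12, slack=1)
Line 6: ['low', 'high'] (min_width=8, slack=5)
Line 7: ['paper', 'plate'] (min_width=11, slack=2)
Line 8: ['low', 'from', 'I'] (min_width=10, slack=3)
Line 9: ['who', 'car'] (min_width=7, slack=6)
Total lines: 9

Answer: 9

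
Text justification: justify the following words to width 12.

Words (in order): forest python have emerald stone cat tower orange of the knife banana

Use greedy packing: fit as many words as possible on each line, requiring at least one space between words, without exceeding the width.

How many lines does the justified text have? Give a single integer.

Answer: 7

Derivation:
Line 1: ['forest'] (min_width=6, slack=6)
Line 2: ['python', 'have'] (min_width=11, slack=1)
Line 3: ['emerald'] (min_width=7, slack=5)
Line 4: ['stone', 'cat'] (min_width=9, slack=3)
Line 5: ['tower', 'orange'] (min_width=12, slack=0)
Line 6: ['of', 'the', 'knife'] (min_width=12, slack=0)
Line 7: ['banana'] (min_width=6, slack=6)
Total lines: 7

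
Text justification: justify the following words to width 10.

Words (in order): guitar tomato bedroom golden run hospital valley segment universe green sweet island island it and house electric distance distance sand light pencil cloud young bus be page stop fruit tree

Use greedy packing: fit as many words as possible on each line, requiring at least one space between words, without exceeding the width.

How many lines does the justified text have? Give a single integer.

Line 1: ['guitar'] (min_width=6, slack=4)
Line 2: ['tomato'] (min_width=6, slack=4)
Line 3: ['bedroom'] (min_width=7, slack=3)
Line 4: ['golden', 'run'] (min_width=10, slack=0)
Line 5: ['hospital'] (min_width=8, slack=2)
Line 6: ['valley'] (min_width=6, slack=4)
Line 7: ['segment'] (min_width=7, slack=3)
Line 8: ['universe'] (min_width=8, slack=2)
Line 9: ['green'] (min_width=5, slack=5)
Line 10: ['sweet'] (min_width=5, slack=5)
Line 11: ['island'] (min_width=6, slack=4)
Line 12: ['island', 'it'] (min_width=9, slack=1)
Line 13: ['and', 'house'] (min_width=9, slack=1)
Line 14: ['electric'] (min_width=8, slack=2)
Line 15: ['distance'] (min_width=8, slack=2)
Line 16: ['distance'] (min_width=8, slack=2)
Line 17: ['sand', 'light'] (min_width=10, slack=0)
Line 18: ['pencil'] (min_width=6, slack=4)
Line 19: ['cloud'] (min_width=5, slack=5)
Line 20: ['young', 'bus'] (min_width=9, slack=1)
Line 21: ['be', 'page'] (min_width=7, slack=3)
Line 22: ['stop', 'fruit'] (min_width=10, slack=0)
Line 23: ['tree'] (min_width=4, slack=6)
Total lines: 23

Answer: 23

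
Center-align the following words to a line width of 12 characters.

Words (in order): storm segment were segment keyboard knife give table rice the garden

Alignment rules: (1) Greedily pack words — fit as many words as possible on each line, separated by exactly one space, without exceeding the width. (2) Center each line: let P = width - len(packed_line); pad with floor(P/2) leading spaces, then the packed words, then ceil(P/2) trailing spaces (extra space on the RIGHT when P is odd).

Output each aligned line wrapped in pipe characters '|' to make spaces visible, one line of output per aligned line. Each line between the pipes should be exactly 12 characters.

Line 1: ['storm'] (min_width=5, slack=7)
Line 2: ['segment', 'were'] (min_width=12, slack=0)
Line 3: ['segment'] (min_width=7, slack=5)
Line 4: ['keyboard'] (min_width=8, slack=4)
Line 5: ['knife', 'give'] (min_width=10, slack=2)
Line 6: ['table', 'rice'] (min_width=10, slack=2)
Line 7: ['the', 'garden'] (min_width=10, slack=2)

Answer: |   storm    |
|segment were|
|  segment   |
|  keyboard  |
| knife give |
| table rice |
| the garden |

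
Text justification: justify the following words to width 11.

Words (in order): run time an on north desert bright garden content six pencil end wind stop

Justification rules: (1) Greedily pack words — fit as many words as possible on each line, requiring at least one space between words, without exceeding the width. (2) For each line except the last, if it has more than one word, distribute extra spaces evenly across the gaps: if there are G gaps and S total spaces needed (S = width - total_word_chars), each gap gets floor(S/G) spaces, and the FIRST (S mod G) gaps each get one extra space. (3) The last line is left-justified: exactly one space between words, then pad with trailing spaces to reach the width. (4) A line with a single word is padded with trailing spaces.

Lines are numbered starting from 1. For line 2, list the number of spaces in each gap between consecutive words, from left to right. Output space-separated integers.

Line 1: ['run', 'time', 'an'] (min_width=11, slack=0)
Line 2: ['on', 'north'] (min_width=8, slack=3)
Line 3: ['desert'] (min_width=6, slack=5)
Line 4: ['bright'] (min_width=6, slack=5)
Line 5: ['garden'] (min_width=6, slack=5)
Line 6: ['content', 'six'] (min_width=11, slack=0)
Line 7: ['pencil', 'end'] (min_width=10, slack=1)
Line 8: ['wind', 'stop'] (min_width=9, slack=2)

Answer: 4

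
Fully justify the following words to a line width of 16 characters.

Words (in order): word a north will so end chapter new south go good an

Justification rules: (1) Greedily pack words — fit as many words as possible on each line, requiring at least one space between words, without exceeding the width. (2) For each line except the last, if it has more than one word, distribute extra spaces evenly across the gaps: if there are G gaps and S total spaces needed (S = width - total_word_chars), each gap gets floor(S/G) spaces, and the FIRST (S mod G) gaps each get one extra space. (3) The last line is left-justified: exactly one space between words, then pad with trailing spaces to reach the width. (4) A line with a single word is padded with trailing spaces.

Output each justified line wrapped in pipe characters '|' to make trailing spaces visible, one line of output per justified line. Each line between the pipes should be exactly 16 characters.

Line 1: ['word', 'a', 'north'] (min_width=12, slack=4)
Line 2: ['will', 'so', 'end'] (min_width=11, slack=5)
Line 3: ['chapter', 'new'] (min_width=11, slack=5)
Line 4: ['south', 'go', 'good', 'an'] (min_width=16, slack=0)

Answer: |word   a   north|
|will    so   end|
|chapter      new|
|south go good an|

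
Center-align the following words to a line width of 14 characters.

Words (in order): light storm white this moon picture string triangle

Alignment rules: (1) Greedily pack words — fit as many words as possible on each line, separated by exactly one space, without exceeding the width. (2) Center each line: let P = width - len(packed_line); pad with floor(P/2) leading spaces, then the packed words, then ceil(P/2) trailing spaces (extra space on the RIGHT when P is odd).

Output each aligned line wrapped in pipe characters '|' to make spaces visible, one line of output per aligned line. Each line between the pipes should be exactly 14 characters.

Answer: | light storm  |
|  white this  |
| moon picture |
|    string    |
|   triangle   |

Derivation:
Line 1: ['light', 'storm'] (min_width=11, slack=3)
Line 2: ['white', 'this'] (min_width=10, slack=4)
Line 3: ['moon', 'picture'] (min_width=12, slack=2)
Line 4: ['string'] (min_width=6, slack=8)
Line 5: ['triangle'] (min_width=8, slack=6)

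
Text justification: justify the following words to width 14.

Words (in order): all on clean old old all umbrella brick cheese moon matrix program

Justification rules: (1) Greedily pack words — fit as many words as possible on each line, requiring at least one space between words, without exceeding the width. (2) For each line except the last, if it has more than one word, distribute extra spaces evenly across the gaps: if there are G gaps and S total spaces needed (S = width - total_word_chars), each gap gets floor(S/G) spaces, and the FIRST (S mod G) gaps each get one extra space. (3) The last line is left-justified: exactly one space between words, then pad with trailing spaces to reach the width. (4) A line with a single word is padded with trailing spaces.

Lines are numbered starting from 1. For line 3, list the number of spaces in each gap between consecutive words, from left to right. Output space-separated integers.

Line 1: ['all', 'on', 'clean'] (min_width=12, slack=2)
Line 2: ['old', 'old', 'all'] (min_width=11, slack=3)
Line 3: ['umbrella', 'brick'] (min_width=14, slack=0)
Line 4: ['cheese', 'moon'] (min_width=11, slack=3)
Line 5: ['matrix', 'program'] (min_width=14, slack=0)

Answer: 1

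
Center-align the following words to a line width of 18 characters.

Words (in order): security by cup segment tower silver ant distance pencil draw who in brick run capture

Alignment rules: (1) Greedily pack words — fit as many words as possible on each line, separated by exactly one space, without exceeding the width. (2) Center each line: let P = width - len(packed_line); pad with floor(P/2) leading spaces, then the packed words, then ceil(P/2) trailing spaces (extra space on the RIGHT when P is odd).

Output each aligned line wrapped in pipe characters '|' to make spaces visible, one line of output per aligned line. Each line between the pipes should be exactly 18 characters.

Line 1: ['security', 'by', 'cup'] (min_width=15, slack=3)
Line 2: ['segment', 'tower'] (min_width=13, slack=5)
Line 3: ['silver', 'ant'] (min_width=10, slack=8)
Line 4: ['distance', 'pencil'] (min_width=15, slack=3)
Line 5: ['draw', 'who', 'in', 'brick'] (min_width=17, slack=1)
Line 6: ['run', 'capture'] (min_width=11, slack=7)

Answer: | security by cup  |
|  segment tower   |
|    silver ant    |
| distance pencil  |
|draw who in brick |
|   run capture    |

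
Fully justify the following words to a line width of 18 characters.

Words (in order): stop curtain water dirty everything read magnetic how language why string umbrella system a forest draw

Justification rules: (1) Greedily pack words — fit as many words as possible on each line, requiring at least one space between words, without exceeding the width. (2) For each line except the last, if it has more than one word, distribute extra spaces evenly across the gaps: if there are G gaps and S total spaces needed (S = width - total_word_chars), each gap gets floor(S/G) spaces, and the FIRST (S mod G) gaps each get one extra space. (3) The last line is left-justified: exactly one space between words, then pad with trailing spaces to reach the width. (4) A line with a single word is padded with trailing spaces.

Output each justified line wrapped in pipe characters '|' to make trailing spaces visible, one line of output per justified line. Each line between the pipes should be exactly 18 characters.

Line 1: ['stop', 'curtain', 'water'] (min_width=18, slack=0)
Line 2: ['dirty', 'everything'] (min_width=16, slack=2)
Line 3: ['read', 'magnetic', 'how'] (min_width=17, slack=1)
Line 4: ['language', 'why'] (min_width=12, slack=6)
Line 5: ['string', 'umbrella'] (min_width=15, slack=3)
Line 6: ['system', 'a', 'forest'] (min_width=15, slack=3)
Line 7: ['draw'] (min_width=4, slack=14)

Answer: |stop curtain water|
|dirty   everything|
|read  magnetic how|
|language       why|
|string    umbrella|
|system   a  forest|
|draw              |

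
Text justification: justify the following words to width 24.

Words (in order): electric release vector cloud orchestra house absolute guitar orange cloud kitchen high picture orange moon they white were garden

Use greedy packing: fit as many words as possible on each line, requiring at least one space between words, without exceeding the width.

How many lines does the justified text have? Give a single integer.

Answer: 6

Derivation:
Line 1: ['electric', 'release', 'vector'] (min_width=23, slack=1)
Line 2: ['cloud', 'orchestra', 'house'] (min_width=21, slack=3)
Line 3: ['absolute', 'guitar', 'orange'] (min_width=22, slack=2)
Line 4: ['cloud', 'kitchen', 'high'] (min_width=18, slack=6)
Line 5: ['picture', 'orange', 'moon', 'they'] (min_width=24, slack=0)
Line 6: ['white', 'were', 'garden'] (min_width=17, slack=7)
Total lines: 6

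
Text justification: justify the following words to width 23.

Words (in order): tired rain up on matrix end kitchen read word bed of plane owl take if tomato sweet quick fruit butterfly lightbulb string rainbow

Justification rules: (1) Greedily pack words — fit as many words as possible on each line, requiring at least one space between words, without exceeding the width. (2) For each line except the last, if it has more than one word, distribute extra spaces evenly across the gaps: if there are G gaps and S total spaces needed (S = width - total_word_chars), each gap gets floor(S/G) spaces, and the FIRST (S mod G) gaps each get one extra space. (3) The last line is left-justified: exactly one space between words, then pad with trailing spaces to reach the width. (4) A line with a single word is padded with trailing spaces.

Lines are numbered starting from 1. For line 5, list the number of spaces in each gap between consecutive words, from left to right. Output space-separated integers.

Answer: 9

Derivation:
Line 1: ['tired', 'rain', 'up', 'on', 'matrix'] (min_width=23, slack=0)
Line 2: ['end', 'kitchen', 'read', 'word'] (min_width=21, slack=2)
Line 3: ['bed', 'of', 'plane', 'owl', 'take'] (min_width=21, slack=2)
Line 4: ['if', 'tomato', 'sweet', 'quick'] (min_width=21, slack=2)
Line 5: ['fruit', 'butterfly'] (min_width=15, slack=8)
Line 6: ['lightbulb', 'string'] (min_width=16, slack=7)
Line 7: ['rainbow'] (min_width=7, slack=16)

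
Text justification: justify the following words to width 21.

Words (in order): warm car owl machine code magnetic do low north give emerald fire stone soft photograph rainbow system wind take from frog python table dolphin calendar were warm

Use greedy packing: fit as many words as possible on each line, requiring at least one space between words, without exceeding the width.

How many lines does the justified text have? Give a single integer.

Line 1: ['warm', 'car', 'owl', 'machine'] (min_width=20, slack=1)
Line 2: ['code', 'magnetic', 'do', 'low'] (min_width=20, slack=1)
Line 3: ['north', 'give', 'emerald'] (min_width=18, slack=3)
Line 4: ['fire', 'stone', 'soft'] (min_width=15, slack=6)
Line 5: ['photograph', 'rainbow'] (min_width=18, slack=3)
Line 6: ['system', 'wind', 'take', 'from'] (min_width=21, slack=0)
Line 7: ['frog', 'python', 'table'] (min_width=17, slack=4)
Line 8: ['dolphin', 'calendar', 'were'] (min_width=21, slack=0)
Line 9: ['warm'] (min_width=4, slack=17)
Total lines: 9

Answer: 9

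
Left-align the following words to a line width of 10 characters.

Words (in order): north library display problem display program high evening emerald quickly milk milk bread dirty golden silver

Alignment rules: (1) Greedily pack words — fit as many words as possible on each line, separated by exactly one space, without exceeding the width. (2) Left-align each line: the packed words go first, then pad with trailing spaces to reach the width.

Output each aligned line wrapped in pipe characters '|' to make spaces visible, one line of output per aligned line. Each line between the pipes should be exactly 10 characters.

Line 1: ['north'] (min_width=5, slack=5)
Line 2: ['library'] (min_width=7, slack=3)
Line 3: ['display'] (min_width=7, slack=3)
Line 4: ['problem'] (min_width=7, slack=3)
Line 5: ['display'] (min_width=7, slack=3)
Line 6: ['program'] (min_width=7, slack=3)
Line 7: ['high'] (min_width=4, slack=6)
Line 8: ['evening'] (min_width=7, slack=3)
Line 9: ['emerald'] (min_width=7, slack=3)
Line 10: ['quickly'] (min_width=7, slack=3)
Line 11: ['milk', 'milk'] (min_width=9, slack=1)
Line 12: ['bread'] (min_width=5, slack=5)
Line 13: ['dirty'] (min_width=5, slack=5)
Line 14: ['golden'] (min_width=6, slack=4)
Line 15: ['silver'] (min_width=6, slack=4)

Answer: |north     |
|library   |
|display   |
|problem   |
|display   |
|program   |
|high      |
|evening   |
|emerald   |
|quickly   |
|milk milk |
|bread     |
|dirty     |
|golden    |
|silver    |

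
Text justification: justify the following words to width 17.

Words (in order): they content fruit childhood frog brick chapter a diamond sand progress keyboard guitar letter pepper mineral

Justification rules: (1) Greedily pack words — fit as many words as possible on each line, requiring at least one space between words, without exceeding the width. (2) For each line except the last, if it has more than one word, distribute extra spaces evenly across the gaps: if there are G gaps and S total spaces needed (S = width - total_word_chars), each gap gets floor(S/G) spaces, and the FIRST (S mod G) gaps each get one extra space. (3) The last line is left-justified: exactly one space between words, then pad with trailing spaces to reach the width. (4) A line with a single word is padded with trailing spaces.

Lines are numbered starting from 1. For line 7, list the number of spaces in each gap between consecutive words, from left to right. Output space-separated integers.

Line 1: ['they', 'content'] (min_width=12, slack=5)
Line 2: ['fruit', 'childhood'] (min_width=15, slack=2)
Line 3: ['frog', 'brick'] (min_width=10, slack=7)
Line 4: ['chapter', 'a', 'diamond'] (min_width=17, slack=0)
Line 5: ['sand', 'progress'] (min_width=13, slack=4)
Line 6: ['keyboard', 'guitar'] (min_width=15, slack=2)
Line 7: ['letter', 'pepper'] (min_width=13, slack=4)
Line 8: ['mineral'] (min_width=7, slack=10)

Answer: 5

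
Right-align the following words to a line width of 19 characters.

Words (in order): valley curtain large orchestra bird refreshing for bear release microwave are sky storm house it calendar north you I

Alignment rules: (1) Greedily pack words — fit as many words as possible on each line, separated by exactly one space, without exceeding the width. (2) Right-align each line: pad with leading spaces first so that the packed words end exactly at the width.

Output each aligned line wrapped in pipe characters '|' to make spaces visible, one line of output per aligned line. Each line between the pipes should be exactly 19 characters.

Answer: |     valley curtain|
|    large orchestra|
|bird refreshing for|
|       bear release|
|  microwave are sky|
|     storm house it|
| calendar north you|
|                  I|

Derivation:
Line 1: ['valley', 'curtain'] (min_width=14, slack=5)
Line 2: ['large', 'orchestra'] (min_width=15, slack=4)
Line 3: ['bird', 'refreshing', 'for'] (min_width=19, slack=0)
Line 4: ['bear', 'release'] (min_width=12, slack=7)
Line 5: ['microwave', 'are', 'sky'] (min_width=17, slack=2)
Line 6: ['storm', 'house', 'it'] (min_width=14, slack=5)
Line 7: ['calendar', 'north', 'you'] (min_width=18, slack=1)
Line 8: ['I'] (min_width=1, slack=18)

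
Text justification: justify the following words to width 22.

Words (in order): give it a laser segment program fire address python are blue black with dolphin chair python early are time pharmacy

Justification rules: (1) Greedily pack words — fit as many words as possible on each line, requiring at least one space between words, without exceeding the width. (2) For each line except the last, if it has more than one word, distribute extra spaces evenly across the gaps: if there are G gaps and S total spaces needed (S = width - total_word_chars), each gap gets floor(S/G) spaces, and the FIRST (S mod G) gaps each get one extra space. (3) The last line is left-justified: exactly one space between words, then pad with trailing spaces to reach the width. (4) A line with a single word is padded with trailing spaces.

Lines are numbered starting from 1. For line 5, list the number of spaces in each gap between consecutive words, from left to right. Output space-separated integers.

Answer: 2 2

Derivation:
Line 1: ['give', 'it', 'a', 'laser'] (min_width=15, slack=7)
Line 2: ['segment', 'program', 'fire'] (min_width=20, slack=2)
Line 3: ['address', 'python', 'are'] (min_width=18, slack=4)
Line 4: ['blue', 'black', 'with'] (min_width=15, slack=7)
Line 5: ['dolphin', 'chair', 'python'] (min_width=20, slack=2)
Line 6: ['early', 'are', 'time'] (min_width=14, slack=8)
Line 7: ['pharmacy'] (min_width=8, slack=14)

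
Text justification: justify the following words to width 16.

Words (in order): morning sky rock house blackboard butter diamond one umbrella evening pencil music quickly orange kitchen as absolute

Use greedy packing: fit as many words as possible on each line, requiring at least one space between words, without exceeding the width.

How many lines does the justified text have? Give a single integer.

Answer: 8

Derivation:
Line 1: ['morning', 'sky', 'rock'] (min_width=16, slack=0)
Line 2: ['house', 'blackboard'] (min_width=16, slack=0)
Line 3: ['butter', 'diamond'] (min_width=14, slack=2)
Line 4: ['one', 'umbrella'] (min_width=12, slack=4)
Line 5: ['evening', 'pencil'] (min_width=14, slack=2)
Line 6: ['music', 'quickly'] (min_width=13, slack=3)
Line 7: ['orange', 'kitchen'] (min_width=14, slack=2)
Line 8: ['as', 'absolute'] (min_width=11, slack=5)
Total lines: 8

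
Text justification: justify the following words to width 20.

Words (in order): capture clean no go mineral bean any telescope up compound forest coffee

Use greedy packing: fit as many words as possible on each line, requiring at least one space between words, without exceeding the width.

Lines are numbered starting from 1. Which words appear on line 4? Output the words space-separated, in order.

Answer: compound forest

Derivation:
Line 1: ['capture', 'clean', 'no', 'go'] (min_width=19, slack=1)
Line 2: ['mineral', 'bean', 'any'] (min_width=16, slack=4)
Line 3: ['telescope', 'up'] (min_width=12, slack=8)
Line 4: ['compound', 'forest'] (min_width=15, slack=5)
Line 5: ['coffee'] (min_width=6, slack=14)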